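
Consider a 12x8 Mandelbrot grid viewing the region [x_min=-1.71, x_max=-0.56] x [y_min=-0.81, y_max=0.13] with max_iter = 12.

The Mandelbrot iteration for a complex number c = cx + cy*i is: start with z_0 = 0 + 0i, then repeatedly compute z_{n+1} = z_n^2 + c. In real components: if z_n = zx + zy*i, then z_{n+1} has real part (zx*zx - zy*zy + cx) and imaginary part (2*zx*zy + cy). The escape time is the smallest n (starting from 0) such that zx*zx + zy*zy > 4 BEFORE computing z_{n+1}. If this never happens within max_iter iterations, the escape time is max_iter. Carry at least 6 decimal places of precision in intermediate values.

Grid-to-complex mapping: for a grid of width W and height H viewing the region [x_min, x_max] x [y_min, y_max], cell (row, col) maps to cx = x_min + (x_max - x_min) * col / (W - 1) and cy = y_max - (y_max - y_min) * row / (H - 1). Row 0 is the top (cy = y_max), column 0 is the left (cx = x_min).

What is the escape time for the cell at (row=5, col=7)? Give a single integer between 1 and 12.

z_0 = 0 + 0i, c = -0.9782 + -0.5414i
Iter 1: z = -0.9782 + -0.5414i, |z|^2 = 1.2500
Iter 2: z = -0.3145 + 0.5178i, |z|^2 = 0.3670
Iter 3: z = -1.1474 + -0.8671i, |z|^2 = 2.0684
Iter 4: z = -0.4135 + 1.4484i, |z|^2 = 2.2689
Iter 5: z = -2.9051 + -1.7394i, |z|^2 = 11.4650
Escaped at iteration 5

Answer: 5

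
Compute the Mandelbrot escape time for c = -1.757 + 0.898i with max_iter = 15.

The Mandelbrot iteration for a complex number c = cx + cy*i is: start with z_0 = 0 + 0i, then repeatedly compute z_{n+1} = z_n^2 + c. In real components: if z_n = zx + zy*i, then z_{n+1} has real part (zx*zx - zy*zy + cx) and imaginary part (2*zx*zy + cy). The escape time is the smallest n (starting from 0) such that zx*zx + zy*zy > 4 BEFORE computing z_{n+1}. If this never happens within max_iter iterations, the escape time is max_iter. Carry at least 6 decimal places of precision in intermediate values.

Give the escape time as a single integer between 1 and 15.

Answer: 2

Derivation:
z_0 = 0 + 0i, c = -1.7570 + 0.8980i
Iter 1: z = -1.7570 + 0.8980i, |z|^2 = 3.8935
Iter 2: z = 0.5236 + -2.2576i, |z|^2 = 5.3708
Escaped at iteration 2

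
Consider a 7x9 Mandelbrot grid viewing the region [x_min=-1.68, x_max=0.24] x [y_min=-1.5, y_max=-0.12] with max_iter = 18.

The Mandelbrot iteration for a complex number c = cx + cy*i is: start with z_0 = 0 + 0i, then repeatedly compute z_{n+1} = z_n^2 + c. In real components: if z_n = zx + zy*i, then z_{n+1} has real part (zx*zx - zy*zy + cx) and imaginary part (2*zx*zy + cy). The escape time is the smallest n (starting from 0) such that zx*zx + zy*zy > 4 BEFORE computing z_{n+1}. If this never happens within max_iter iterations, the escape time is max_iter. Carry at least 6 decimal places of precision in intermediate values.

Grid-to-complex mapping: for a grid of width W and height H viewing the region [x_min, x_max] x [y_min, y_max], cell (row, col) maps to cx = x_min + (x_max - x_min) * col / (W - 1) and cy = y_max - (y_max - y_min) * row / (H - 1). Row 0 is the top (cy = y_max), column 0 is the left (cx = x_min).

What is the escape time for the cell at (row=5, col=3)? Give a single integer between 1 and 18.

z_0 = 0 + 0i, c = -0.7200 + -0.9825i
Iter 1: z = -0.7200 + -0.9825i, |z|^2 = 1.4837
Iter 2: z = -1.1669 + 0.4323i, |z|^2 = 1.5486
Iter 3: z = 0.4548 + -1.9914i, |z|^2 = 4.1725
Escaped at iteration 3

Answer: 3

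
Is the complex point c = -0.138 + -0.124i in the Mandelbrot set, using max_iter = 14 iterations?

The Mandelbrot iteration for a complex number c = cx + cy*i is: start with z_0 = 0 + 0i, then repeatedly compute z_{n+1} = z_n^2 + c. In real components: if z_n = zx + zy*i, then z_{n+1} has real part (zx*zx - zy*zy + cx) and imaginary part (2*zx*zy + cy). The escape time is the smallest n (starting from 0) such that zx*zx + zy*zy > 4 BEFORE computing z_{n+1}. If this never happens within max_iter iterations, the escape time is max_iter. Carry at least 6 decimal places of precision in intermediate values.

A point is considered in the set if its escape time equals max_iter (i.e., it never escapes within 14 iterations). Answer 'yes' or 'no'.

z_0 = 0 + 0i, c = -0.1380 + -0.1240i
Iter 1: z = -0.1380 + -0.1240i, |z|^2 = 0.0344
Iter 2: z = -0.1343 + -0.0898i, |z|^2 = 0.0261
Iter 3: z = -0.1280 + -0.0999i, |z|^2 = 0.0264
Iter 4: z = -0.1316 + -0.0984i, |z|^2 = 0.0270
Iter 5: z = -0.1304 + -0.0981i, |z|^2 = 0.0266
Iter 6: z = -0.1306 + -0.0984i, |z|^2 = 0.0267
Iter 7: z = -0.1306 + -0.0983i, |z|^2 = 0.0267
Iter 8: z = -0.1306 + -0.0983i, |z|^2 = 0.0267
Iter 9: z = -0.1306 + -0.0983i, |z|^2 = 0.0267
Iter 10: z = -0.1306 + -0.0983i, |z|^2 = 0.0267
Iter 11: z = -0.1306 + -0.0983i, |z|^2 = 0.0267
Iter 12: z = -0.1306 + -0.0983i, |z|^2 = 0.0267
Iter 13: z = -0.1306 + -0.0983i, |z|^2 = 0.0267
Did not escape in 14 iterations → in set

Answer: yes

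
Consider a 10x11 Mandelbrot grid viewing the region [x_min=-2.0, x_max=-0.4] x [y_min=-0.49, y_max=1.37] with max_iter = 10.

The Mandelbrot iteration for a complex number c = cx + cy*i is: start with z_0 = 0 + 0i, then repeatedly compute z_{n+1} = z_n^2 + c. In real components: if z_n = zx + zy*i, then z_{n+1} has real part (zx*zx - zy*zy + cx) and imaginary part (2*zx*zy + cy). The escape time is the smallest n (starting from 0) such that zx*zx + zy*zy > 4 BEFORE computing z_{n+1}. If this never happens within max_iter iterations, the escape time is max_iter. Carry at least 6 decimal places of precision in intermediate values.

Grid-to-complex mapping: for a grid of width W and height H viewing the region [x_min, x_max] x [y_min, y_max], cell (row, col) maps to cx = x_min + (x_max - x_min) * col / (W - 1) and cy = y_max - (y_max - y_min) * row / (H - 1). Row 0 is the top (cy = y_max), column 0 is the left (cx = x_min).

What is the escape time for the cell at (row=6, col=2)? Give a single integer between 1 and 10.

Answer: 4

Derivation:
z_0 = 0 + 0i, c = -1.6444 + 0.2540i
Iter 1: z = -1.6444 + 0.2540i, |z|^2 = 2.7687
Iter 2: z = 0.9952 + -0.5814i, |z|^2 = 1.3285
Iter 3: z = -0.9919 + -0.9032i, |z|^2 = 1.7998
Iter 4: z = -1.4763 + 2.0459i, |z|^2 = 6.3651
Escaped at iteration 4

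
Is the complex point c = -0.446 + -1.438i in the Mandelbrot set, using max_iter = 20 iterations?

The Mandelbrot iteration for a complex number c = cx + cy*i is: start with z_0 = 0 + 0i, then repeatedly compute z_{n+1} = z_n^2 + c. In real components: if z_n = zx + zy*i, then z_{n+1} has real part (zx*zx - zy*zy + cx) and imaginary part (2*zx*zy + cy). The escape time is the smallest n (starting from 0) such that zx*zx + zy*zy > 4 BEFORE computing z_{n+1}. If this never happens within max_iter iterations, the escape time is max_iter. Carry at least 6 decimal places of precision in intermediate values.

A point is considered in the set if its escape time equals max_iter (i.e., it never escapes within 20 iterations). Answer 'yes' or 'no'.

Answer: no

Derivation:
z_0 = 0 + 0i, c = -0.4460 + -1.4380i
Iter 1: z = -0.4460 + -1.4380i, |z|^2 = 2.2668
Iter 2: z = -2.3149 + -0.1553i, |z|^2 = 5.3830
Escaped at iteration 2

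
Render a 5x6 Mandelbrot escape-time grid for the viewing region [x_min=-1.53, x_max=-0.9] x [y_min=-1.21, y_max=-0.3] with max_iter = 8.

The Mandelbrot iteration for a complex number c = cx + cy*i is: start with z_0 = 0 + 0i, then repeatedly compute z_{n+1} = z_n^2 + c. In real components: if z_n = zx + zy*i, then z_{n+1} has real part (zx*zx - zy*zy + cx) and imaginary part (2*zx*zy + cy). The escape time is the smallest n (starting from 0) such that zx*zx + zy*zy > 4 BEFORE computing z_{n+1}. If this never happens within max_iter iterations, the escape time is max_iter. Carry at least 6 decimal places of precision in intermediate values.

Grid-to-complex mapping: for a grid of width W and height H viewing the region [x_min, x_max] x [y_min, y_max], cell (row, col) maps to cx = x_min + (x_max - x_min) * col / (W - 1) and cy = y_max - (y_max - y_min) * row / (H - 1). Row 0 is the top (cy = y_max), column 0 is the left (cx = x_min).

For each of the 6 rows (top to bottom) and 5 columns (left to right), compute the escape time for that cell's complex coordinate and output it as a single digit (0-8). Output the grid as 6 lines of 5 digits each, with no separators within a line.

Answer: 56888
33555
33344
33333
23333
22233

Derivation:
(row=0, col=0): c = -1.5300 + -0.3000i → escape time 5
(row=0, col=1): c = -1.3725 + -0.3000i → escape time 6
(row=0, col=2): c = -1.2150 + -0.3000i → escape time 8
(row=0, col=3): c = -1.0575 + -0.3000i → escape time 8
(row=0, col=4): c = -0.9000 + -0.3000i → escape time 8
(row=1, col=0): c = -1.5300 + -0.4820i → escape time 3
(row=1, col=1): c = -1.3725 + -0.4820i → escape time 3
(row=1, col=2): c = -1.2150 + -0.4820i → escape time 5
(row=1, col=3): c = -1.0575 + -0.4820i → escape time 5
(row=1, col=4): c = -0.9000 + -0.4820i → escape time 5
(row=2, col=0): c = -1.5300 + -0.6640i → escape time 3
(row=2, col=1): c = -1.3725 + -0.6640i → escape time 3
(row=2, col=2): c = -1.2150 + -0.6640i → escape time 3
(row=2, col=3): c = -1.0575 + -0.6640i → escape time 4
(row=2, col=4): c = -0.9000 + -0.6640i → escape time 4
(row=3, col=0): c = -1.5300 + -0.8460i → escape time 3
(row=3, col=1): c = -1.3725 + -0.8460i → escape time 3
(row=3, col=2): c = -1.2150 + -0.8460i → escape time 3
(row=3, col=3): c = -1.0575 + -0.8460i → escape time 3
(row=3, col=4): c = -0.9000 + -0.8460i → escape time 3
(row=4, col=0): c = -1.5300 + -1.0280i → escape time 2
(row=4, col=1): c = -1.3725 + -1.0280i → escape time 3
(row=4, col=2): c = -1.2150 + -1.0280i → escape time 3
(row=4, col=3): c = -1.0575 + -1.0280i → escape time 3
(row=4, col=4): c = -0.9000 + -1.0280i → escape time 3
(row=5, col=0): c = -1.5300 + -1.2100i → escape time 2
(row=5, col=1): c = -1.3725 + -1.2100i → escape time 2
(row=5, col=2): c = -1.2150 + -1.2100i → escape time 2
(row=5, col=3): c = -1.0575 + -1.2100i → escape time 3
(row=5, col=4): c = -0.9000 + -1.2100i → escape time 3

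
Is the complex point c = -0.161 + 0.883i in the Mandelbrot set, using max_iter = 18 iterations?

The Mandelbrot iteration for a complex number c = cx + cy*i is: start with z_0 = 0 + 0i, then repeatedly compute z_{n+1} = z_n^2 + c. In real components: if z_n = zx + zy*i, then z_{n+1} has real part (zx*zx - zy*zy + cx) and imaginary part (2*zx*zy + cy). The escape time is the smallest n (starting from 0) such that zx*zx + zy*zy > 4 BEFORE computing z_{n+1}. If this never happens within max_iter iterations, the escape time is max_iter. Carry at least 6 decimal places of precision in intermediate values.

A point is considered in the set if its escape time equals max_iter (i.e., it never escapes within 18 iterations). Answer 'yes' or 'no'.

Answer: no

Derivation:
z_0 = 0 + 0i, c = -0.1610 + 0.8830i
Iter 1: z = -0.1610 + 0.8830i, |z|^2 = 0.8056
Iter 2: z = -0.9148 + 0.5987i, |z|^2 = 1.1952
Iter 3: z = 0.3174 + -0.2123i, |z|^2 = 0.1458
Iter 4: z = -0.1053 + 0.7482i, |z|^2 = 0.5710
Iter 5: z = -0.7098 + 0.7254i, |z|^2 = 1.0299
Iter 6: z = -0.1834 + -0.1467i, |z|^2 = 0.0552
Iter 7: z = -0.1489 + 0.9368i, |z|^2 = 0.8998
Iter 8: z = -1.0164 + 0.6041i, |z|^2 = 1.3980
Iter 9: z = 0.5073 + -0.3450i, |z|^2 = 0.3763
Iter 10: z = -0.0227 + 0.5330i, |z|^2 = 0.2846
Iter 11: z = -0.4446 + 0.8588i, |z|^2 = 0.9353
Iter 12: z = -0.7009 + 0.1193i, |z|^2 = 0.5055
Iter 13: z = 0.3160 + 0.7157i, |z|^2 = 0.6122
Iter 14: z = -0.5734 + 1.3354i, |z|^2 = 2.1121
Iter 15: z = -1.6155 + -0.6485i, |z|^2 = 3.0302
Iter 16: z = 2.0282 + 2.9781i, |z|^2 = 12.9827
Escaped at iteration 16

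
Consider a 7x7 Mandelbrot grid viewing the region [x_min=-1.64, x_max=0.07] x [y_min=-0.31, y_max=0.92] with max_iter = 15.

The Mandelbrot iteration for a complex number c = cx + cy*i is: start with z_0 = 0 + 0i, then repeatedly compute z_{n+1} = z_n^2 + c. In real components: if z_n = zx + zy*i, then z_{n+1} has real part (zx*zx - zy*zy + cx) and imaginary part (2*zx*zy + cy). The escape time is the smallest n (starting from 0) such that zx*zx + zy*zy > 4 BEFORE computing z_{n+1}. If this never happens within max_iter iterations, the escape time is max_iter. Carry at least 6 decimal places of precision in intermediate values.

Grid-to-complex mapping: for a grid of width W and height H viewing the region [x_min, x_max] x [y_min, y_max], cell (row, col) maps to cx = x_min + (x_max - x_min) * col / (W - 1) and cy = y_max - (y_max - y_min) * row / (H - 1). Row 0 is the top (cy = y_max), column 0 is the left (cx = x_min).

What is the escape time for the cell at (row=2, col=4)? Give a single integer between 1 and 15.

Answer: 15

Derivation:
z_0 = 0 + 0i, c = -0.5000 + 0.5100i
Iter 1: z = -0.5000 + 0.5100i, |z|^2 = 0.5101
Iter 2: z = -0.5101 + 0.0000i, |z|^2 = 0.2602
Iter 3: z = -0.2398 + 0.5100i, |z|^2 = 0.3176
Iter 4: z = -0.7026 + 0.2654i, |z|^2 = 0.5641
Iter 5: z = -0.0768 + 0.1371i, |z|^2 = 0.0247
Iter 6: z = -0.5129 + 0.4889i, |z|^2 = 0.5021
Iter 7: z = -0.4760 + 0.0084i, |z|^2 = 0.2267
Iter 8: z = -0.2735 + 0.5020i, |z|^2 = 0.3267
Iter 9: z = -0.6772 + 0.2355i, |z|^2 = 0.5140
Iter 10: z = -0.0969 + 0.1911i, |z|^2 = 0.0459
Iter 11: z = -0.5271 + 0.4730i, |z|^2 = 0.5016
Iter 12: z = -0.4458 + 0.0114i, |z|^2 = 0.1989
Iter 13: z = -0.3014 + 0.4999i, |z|^2 = 0.3407
Iter 14: z = -0.6590 + 0.2087i, |z|^2 = 0.4779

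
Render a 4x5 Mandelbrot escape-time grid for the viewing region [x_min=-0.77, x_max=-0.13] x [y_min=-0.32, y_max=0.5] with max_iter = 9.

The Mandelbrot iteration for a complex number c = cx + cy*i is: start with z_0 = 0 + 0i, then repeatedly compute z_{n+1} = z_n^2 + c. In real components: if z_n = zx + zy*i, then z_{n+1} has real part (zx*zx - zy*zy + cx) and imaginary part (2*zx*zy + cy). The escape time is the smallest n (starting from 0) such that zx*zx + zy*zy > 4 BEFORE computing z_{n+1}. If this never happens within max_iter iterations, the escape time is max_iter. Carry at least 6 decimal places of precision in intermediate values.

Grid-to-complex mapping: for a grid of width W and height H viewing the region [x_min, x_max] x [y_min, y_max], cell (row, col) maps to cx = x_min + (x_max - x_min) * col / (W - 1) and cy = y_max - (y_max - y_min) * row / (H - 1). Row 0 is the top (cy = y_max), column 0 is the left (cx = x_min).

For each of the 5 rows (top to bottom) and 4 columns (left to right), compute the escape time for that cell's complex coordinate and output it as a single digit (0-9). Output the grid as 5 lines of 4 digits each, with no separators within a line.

(row=0, col=0): c = -0.7700 + 0.5000i → escape time 6
(row=0, col=1): c = -0.5567 + 0.5000i → escape time 9
(row=0, col=2): c = -0.3433 + 0.5000i → escape time 9
(row=0, col=3): c = -0.1300 + 0.5000i → escape time 9
(row=1, col=0): c = -0.7700 + 0.2950i → escape time 9
(row=1, col=1): c = -0.5567 + 0.2950i → escape time 9
(row=1, col=2): c = -0.3433 + 0.2950i → escape time 9
(row=1, col=3): c = -0.1300 + 0.2950i → escape time 9
(row=2, col=0): c = -0.7700 + 0.0900i → escape time 9
(row=2, col=1): c = -0.5567 + 0.0900i → escape time 9
(row=2, col=2): c = -0.3433 + 0.0900i → escape time 9
(row=2, col=3): c = -0.1300 + 0.0900i → escape time 9
(row=3, col=0): c = -0.7700 + -0.1150i → escape time 9
(row=3, col=1): c = -0.5567 + -0.1150i → escape time 9
(row=3, col=2): c = -0.3433 + -0.1150i → escape time 9
(row=3, col=3): c = -0.1300 + -0.1150i → escape time 9
(row=4, col=0): c = -0.7700 + -0.3200i → escape time 9
(row=4, col=1): c = -0.5567 + -0.3200i → escape time 9
(row=4, col=2): c = -0.3433 + -0.3200i → escape time 9
(row=4, col=3): c = -0.1300 + -0.3200i → escape time 9

Answer: 6999
9999
9999
9999
9999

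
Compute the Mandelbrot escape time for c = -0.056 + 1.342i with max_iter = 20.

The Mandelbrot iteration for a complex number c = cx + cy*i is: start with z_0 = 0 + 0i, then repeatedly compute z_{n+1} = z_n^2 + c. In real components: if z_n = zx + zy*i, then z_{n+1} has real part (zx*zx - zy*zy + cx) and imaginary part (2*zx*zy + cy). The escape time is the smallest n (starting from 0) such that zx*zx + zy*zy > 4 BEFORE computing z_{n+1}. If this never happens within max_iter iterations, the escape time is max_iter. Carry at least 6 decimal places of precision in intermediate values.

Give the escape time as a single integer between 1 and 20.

Answer: 2

Derivation:
z_0 = 0 + 0i, c = -0.0560 + 1.3420i
Iter 1: z = -0.0560 + 1.3420i, |z|^2 = 1.8041
Iter 2: z = -1.8538 + 1.1917i, |z|^2 = 4.8568
Escaped at iteration 2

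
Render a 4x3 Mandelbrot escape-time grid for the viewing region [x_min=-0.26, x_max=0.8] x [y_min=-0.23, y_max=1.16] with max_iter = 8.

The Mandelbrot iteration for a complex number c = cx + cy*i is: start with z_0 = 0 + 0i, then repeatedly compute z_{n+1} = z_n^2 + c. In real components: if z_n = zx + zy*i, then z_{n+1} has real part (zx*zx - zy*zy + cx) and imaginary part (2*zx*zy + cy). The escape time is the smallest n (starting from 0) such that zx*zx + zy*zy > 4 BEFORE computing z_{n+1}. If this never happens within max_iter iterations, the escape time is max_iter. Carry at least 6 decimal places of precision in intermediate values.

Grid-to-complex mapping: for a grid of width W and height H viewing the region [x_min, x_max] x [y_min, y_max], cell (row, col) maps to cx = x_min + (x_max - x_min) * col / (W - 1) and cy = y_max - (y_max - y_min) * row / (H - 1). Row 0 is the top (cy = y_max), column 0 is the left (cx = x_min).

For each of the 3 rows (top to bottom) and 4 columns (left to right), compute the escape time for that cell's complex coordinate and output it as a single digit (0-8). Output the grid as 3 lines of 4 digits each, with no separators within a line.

(row=0, col=0): c = -0.2600 + 1.1600i → escape time 4
(row=0, col=1): c = 0.0933 + 1.1600i → escape time 3
(row=0, col=2): c = 0.4467 + 1.1600i → escape time 2
(row=0, col=3): c = 0.8000 + 1.1600i → escape time 2
(row=1, col=0): c = -0.2600 + 0.4650i → escape time 8
(row=1, col=1): c = 0.0933 + 0.4650i → escape time 8
(row=1, col=2): c = 0.4467 + 0.4650i → escape time 6
(row=1, col=3): c = 0.8000 + 0.4650i → escape time 3
(row=2, col=0): c = -0.2600 + -0.2300i → escape time 8
(row=2, col=1): c = 0.0933 + -0.2300i → escape time 8
(row=2, col=2): c = 0.4467 + -0.2300i → escape time 8
(row=2, col=3): c = 0.8000 + -0.2300i → escape time 3

Answer: 4322
8863
8883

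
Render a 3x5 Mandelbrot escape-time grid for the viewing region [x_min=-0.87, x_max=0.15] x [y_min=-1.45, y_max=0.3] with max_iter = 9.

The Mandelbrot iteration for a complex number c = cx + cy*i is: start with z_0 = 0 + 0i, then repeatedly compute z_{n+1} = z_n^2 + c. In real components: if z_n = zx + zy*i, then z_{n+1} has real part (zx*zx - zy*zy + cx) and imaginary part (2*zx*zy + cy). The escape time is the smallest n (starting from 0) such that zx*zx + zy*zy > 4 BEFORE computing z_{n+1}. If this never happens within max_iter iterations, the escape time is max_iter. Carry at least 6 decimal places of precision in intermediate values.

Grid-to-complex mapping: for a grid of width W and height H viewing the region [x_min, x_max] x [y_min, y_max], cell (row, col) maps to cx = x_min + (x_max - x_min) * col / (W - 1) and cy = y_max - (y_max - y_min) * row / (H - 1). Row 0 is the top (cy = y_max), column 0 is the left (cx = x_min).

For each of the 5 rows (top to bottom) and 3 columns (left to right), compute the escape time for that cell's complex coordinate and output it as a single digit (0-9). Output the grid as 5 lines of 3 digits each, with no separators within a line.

Answer: 999
999
599
354
222

Derivation:
(row=0, col=0): c = -0.8700 + 0.3000i → escape time 9
(row=0, col=1): c = -0.3600 + 0.3000i → escape time 9
(row=0, col=2): c = 0.1500 + 0.3000i → escape time 9
(row=1, col=0): c = -0.8700 + -0.1375i → escape time 9
(row=1, col=1): c = -0.3600 + -0.1375i → escape time 9
(row=1, col=2): c = 0.1500 + -0.1375i → escape time 9
(row=2, col=0): c = -0.8700 + -0.5750i → escape time 5
(row=2, col=1): c = -0.3600 + -0.5750i → escape time 9
(row=2, col=2): c = 0.1500 + -0.5750i → escape time 9
(row=3, col=0): c = -0.8700 + -1.0125i → escape time 3
(row=3, col=1): c = -0.3600 + -1.0125i → escape time 5
(row=3, col=2): c = 0.1500 + -1.0125i → escape time 4
(row=4, col=0): c = -0.8700 + -1.4500i → escape time 2
(row=4, col=1): c = -0.3600 + -1.4500i → escape time 2
(row=4, col=2): c = 0.1500 + -1.4500i → escape time 2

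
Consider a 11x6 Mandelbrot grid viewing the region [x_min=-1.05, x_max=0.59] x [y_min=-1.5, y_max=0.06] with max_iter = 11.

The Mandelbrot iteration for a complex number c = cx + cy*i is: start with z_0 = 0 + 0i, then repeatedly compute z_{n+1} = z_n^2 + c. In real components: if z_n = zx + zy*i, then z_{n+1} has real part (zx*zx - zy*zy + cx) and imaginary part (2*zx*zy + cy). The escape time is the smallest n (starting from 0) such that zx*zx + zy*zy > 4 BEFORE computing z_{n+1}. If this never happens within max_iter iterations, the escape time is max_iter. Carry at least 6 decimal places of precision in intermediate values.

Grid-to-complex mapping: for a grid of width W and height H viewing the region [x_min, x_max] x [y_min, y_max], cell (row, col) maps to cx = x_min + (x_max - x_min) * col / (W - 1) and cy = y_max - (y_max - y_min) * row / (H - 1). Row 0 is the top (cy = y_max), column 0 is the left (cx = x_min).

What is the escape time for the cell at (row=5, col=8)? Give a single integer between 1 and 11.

z_0 = 0 + 0i, c = 0.2620 + -1.5000i
Iter 1: z = 0.2620 + -1.5000i, |z|^2 = 2.3186
Iter 2: z = -1.9194 + -2.2860i, |z|^2 = 8.9097
Escaped at iteration 2

Answer: 2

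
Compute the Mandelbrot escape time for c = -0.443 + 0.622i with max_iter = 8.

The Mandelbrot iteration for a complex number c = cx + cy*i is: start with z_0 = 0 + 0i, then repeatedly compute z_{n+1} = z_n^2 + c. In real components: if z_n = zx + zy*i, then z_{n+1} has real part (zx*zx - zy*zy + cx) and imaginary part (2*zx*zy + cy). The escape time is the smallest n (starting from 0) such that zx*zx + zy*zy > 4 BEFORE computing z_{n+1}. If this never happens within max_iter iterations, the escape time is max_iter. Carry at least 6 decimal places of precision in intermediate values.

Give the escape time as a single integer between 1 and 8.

z_0 = 0 + 0i, c = -0.4430 + 0.6220i
Iter 1: z = -0.4430 + 0.6220i, |z|^2 = 0.5831
Iter 2: z = -0.6336 + 0.0709i, |z|^2 = 0.4065
Iter 3: z = -0.0465 + 0.5321i, |z|^2 = 0.2853
Iter 4: z = -0.7240 + 0.5725i, |z|^2 = 0.8519
Iter 5: z = -0.2465 + -0.2070i, |z|^2 = 0.1036
Iter 6: z = -0.4250 + 0.7240i, |z|^2 = 0.7049
Iter 7: z = -0.7866 + 0.0065i, |z|^2 = 0.6187

Answer: 8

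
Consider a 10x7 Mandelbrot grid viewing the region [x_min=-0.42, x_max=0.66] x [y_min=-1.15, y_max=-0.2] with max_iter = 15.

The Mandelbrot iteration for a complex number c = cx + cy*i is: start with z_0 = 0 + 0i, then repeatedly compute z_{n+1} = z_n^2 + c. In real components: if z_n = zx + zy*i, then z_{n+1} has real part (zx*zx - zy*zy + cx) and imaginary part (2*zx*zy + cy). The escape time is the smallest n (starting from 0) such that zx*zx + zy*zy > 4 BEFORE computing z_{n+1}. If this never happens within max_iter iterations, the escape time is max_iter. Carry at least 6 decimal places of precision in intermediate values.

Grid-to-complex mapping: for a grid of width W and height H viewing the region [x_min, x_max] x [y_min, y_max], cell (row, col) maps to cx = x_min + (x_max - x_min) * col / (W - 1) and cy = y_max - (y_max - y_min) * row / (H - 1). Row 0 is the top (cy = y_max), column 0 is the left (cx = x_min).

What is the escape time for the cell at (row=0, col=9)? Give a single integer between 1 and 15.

Answer: 4

Derivation:
z_0 = 0 + 0i, c = 0.6600 + -0.2000i
Iter 1: z = 0.6600 + -0.2000i, |z|^2 = 0.4756
Iter 2: z = 1.0556 + -0.4640i, |z|^2 = 1.3296
Iter 3: z = 1.5590 + -1.1796i, |z|^2 = 3.8219
Iter 4: z = 1.6990 + -3.8780i, |z|^2 = 17.9253
Escaped at iteration 4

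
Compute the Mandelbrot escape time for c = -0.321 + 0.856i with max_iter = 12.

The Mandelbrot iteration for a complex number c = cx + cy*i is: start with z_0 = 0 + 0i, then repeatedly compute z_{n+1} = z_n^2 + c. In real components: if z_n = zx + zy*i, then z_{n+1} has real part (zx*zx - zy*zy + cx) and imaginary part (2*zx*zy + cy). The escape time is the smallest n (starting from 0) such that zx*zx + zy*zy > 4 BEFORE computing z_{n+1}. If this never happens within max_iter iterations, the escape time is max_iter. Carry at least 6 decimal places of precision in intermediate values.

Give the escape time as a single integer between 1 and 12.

Answer: 7

Derivation:
z_0 = 0 + 0i, c = -0.3210 + 0.8560i
Iter 1: z = -0.3210 + 0.8560i, |z|^2 = 0.8358
Iter 2: z = -0.9507 + 0.3064i, |z|^2 = 0.9977
Iter 3: z = 0.4889 + 0.2733i, |z|^2 = 0.3137
Iter 4: z = -0.1567 + 1.1233i, |z|^2 = 1.2863
Iter 5: z = -1.5582 + 0.5040i, |z|^2 = 2.6819
Iter 6: z = 1.8528 + -0.7147i, |z|^2 = 3.9439
Iter 7: z = 2.6012 + -1.7926i, |z|^2 = 9.9795
Escaped at iteration 7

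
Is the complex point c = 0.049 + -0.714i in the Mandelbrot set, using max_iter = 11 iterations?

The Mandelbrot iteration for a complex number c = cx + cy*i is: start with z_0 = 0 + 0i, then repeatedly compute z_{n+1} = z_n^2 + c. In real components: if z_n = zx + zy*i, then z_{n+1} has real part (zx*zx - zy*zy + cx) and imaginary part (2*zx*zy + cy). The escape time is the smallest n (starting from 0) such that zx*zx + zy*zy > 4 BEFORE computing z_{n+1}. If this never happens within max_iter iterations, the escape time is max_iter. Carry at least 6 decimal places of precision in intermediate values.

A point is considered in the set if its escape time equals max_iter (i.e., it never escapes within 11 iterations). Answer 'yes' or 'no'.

z_0 = 0 + 0i, c = 0.0490 + -0.7140i
Iter 1: z = 0.0490 + -0.7140i, |z|^2 = 0.5122
Iter 2: z = -0.4584 + -0.7840i, |z|^2 = 0.8247
Iter 3: z = -0.3555 + 0.0047i, |z|^2 = 0.1264
Iter 4: z = 0.1753 + -0.7174i, |z|^2 = 0.5454
Iter 5: z = -0.4349 + -0.9656i, |z|^2 = 1.1215
Iter 6: z = -0.6942 + 0.1258i, |z|^2 = 0.4978
Iter 7: z = 0.5151 + -0.8887i, |z|^2 = 1.0551
Iter 8: z = -0.4754 + -1.6296i, |z|^2 = 2.8814
Iter 9: z = -2.3805 + 0.8353i, |z|^2 = 6.3644
Escaped at iteration 9

Answer: no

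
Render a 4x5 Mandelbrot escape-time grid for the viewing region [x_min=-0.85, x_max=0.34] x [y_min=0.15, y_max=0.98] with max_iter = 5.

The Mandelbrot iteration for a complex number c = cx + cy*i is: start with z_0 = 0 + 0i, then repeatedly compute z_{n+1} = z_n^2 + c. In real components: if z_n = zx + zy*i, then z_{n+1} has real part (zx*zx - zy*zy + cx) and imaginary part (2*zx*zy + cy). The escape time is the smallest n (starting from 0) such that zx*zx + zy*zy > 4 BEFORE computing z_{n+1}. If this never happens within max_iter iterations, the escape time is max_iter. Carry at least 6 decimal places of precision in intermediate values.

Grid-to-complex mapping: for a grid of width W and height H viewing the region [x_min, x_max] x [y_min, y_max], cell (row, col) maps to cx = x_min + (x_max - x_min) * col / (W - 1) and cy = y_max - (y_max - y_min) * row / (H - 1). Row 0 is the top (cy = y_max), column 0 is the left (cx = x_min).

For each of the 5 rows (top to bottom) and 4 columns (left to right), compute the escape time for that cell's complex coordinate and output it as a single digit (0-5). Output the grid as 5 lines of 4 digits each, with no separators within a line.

Answer: 3453
4555
5555
5555
5555

Derivation:
(row=0, col=0): c = -0.8500 + 0.9800i → escape time 3
(row=0, col=1): c = -0.4533 + 0.9800i → escape time 4
(row=0, col=2): c = -0.0567 + 0.9800i → escape time 5
(row=0, col=3): c = 0.3400 + 0.9800i → escape time 3
(row=1, col=0): c = -0.8500 + 0.7725i → escape time 4
(row=1, col=1): c = -0.4533 + 0.7725i → escape time 5
(row=1, col=2): c = -0.0567 + 0.7725i → escape time 5
(row=1, col=3): c = 0.3400 + 0.7725i → escape time 5
(row=2, col=0): c = -0.8500 + 0.5650i → escape time 5
(row=2, col=1): c = -0.4533 + 0.5650i → escape time 5
(row=2, col=2): c = -0.0567 + 0.5650i → escape time 5
(row=2, col=3): c = 0.3400 + 0.5650i → escape time 5
(row=3, col=0): c = -0.8500 + 0.3575i → escape time 5
(row=3, col=1): c = -0.4533 + 0.3575i → escape time 5
(row=3, col=2): c = -0.0567 + 0.3575i → escape time 5
(row=3, col=3): c = 0.3400 + 0.3575i → escape time 5
(row=4, col=0): c = -0.8500 + 0.1500i → escape time 5
(row=4, col=1): c = -0.4533 + 0.1500i → escape time 5
(row=4, col=2): c = -0.0567 + 0.1500i → escape time 5
(row=4, col=3): c = 0.3400 + 0.1500i → escape time 5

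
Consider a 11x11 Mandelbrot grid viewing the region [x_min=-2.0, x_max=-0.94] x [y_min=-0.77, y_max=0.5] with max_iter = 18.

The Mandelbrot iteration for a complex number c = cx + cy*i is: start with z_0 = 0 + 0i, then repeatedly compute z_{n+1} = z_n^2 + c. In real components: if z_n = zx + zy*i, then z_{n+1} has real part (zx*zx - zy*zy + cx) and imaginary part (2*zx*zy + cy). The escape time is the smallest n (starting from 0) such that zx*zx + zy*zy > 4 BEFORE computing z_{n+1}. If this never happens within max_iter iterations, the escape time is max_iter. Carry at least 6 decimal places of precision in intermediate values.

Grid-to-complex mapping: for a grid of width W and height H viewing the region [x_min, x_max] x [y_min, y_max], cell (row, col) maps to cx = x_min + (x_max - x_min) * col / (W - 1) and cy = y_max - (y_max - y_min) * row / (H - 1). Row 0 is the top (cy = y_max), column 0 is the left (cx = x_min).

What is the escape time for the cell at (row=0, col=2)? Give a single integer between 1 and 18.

z_0 = 0 + 0i, c = -1.7880 + 0.5000i
Iter 1: z = -1.7880 + 0.5000i, |z|^2 = 3.4469
Iter 2: z = 1.1589 + -1.2880i, |z|^2 = 3.0021
Iter 3: z = -2.1038 + -2.4854i, |z|^2 = 10.6034
Escaped at iteration 3

Answer: 3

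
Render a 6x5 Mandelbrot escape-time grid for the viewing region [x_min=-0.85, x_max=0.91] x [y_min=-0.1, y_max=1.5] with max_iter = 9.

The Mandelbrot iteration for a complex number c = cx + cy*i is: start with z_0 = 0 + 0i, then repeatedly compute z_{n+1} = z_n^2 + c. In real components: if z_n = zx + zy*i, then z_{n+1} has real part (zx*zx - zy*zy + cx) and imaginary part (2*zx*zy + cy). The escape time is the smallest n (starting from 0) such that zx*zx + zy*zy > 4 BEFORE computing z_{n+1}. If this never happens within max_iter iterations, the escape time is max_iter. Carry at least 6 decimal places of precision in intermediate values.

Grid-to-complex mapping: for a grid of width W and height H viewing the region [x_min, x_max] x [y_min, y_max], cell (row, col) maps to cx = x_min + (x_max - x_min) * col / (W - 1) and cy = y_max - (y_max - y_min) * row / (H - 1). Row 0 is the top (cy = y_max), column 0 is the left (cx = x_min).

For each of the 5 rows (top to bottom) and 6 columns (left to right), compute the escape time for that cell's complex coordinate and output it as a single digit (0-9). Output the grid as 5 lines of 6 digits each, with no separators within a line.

Answer: 222222
347322
489632
999943
999943

Derivation:
(row=0, col=0): c = -0.8500 + 1.5000i → escape time 2
(row=0, col=1): c = -0.4980 + 1.5000i → escape time 2
(row=0, col=2): c = -0.1460 + 1.5000i → escape time 2
(row=0, col=3): c = 0.2060 + 1.5000i → escape time 2
(row=0, col=4): c = 0.5580 + 1.5000i → escape time 2
(row=0, col=5): c = 0.9100 + 1.5000i → escape time 2
(row=1, col=0): c = -0.8500 + 1.1000i → escape time 3
(row=1, col=1): c = -0.4980 + 1.1000i → escape time 4
(row=1, col=2): c = -0.1460 + 1.1000i → escape time 7
(row=1, col=3): c = 0.2060 + 1.1000i → escape time 3
(row=1, col=4): c = 0.5580 + 1.1000i → escape time 2
(row=1, col=5): c = 0.9100 + 1.1000i → escape time 2
(row=2, col=0): c = -0.8500 + 0.7000i → escape time 4
(row=2, col=1): c = -0.4980 + 0.7000i → escape time 8
(row=2, col=2): c = -0.1460 + 0.7000i → escape time 9
(row=2, col=3): c = 0.2060 + 0.7000i → escape time 6
(row=2, col=4): c = 0.5580 + 0.7000i → escape time 3
(row=2, col=5): c = 0.9100 + 0.7000i → escape time 2
(row=3, col=0): c = -0.8500 + 0.3000i → escape time 9
(row=3, col=1): c = -0.4980 + 0.3000i → escape time 9
(row=3, col=2): c = -0.1460 + 0.3000i → escape time 9
(row=3, col=3): c = 0.2060 + 0.3000i → escape time 9
(row=3, col=4): c = 0.5580 + 0.3000i → escape time 4
(row=3, col=5): c = 0.9100 + 0.3000i → escape time 3
(row=4, col=0): c = -0.8500 + -0.1000i → escape time 9
(row=4, col=1): c = -0.4980 + -0.1000i → escape time 9
(row=4, col=2): c = -0.1460 + -0.1000i → escape time 9
(row=4, col=3): c = 0.2060 + -0.1000i → escape time 9
(row=4, col=4): c = 0.5580 + -0.1000i → escape time 4
(row=4, col=5): c = 0.9100 + -0.1000i → escape time 3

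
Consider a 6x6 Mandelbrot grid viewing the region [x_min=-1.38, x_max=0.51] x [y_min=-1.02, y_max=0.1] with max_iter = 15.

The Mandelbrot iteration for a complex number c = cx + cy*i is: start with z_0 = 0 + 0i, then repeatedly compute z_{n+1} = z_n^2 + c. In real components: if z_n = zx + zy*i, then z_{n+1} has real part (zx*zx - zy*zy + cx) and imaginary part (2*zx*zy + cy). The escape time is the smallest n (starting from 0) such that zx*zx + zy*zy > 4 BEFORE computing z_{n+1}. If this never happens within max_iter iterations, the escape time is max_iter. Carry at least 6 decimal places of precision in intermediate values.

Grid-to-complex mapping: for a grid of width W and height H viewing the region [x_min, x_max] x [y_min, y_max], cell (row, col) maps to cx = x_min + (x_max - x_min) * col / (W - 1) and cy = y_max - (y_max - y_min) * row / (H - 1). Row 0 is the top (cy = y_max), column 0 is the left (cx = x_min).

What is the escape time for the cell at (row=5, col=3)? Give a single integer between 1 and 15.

Answer: 6

Derivation:
z_0 = 0 + 0i, c = -0.2460 + -1.0200i
Iter 1: z = -0.2460 + -1.0200i, |z|^2 = 1.1009
Iter 2: z = -1.2259 + -0.5182i, |z|^2 = 1.7713
Iter 3: z = 0.9883 + 0.2504i, |z|^2 = 1.0394
Iter 4: z = 0.6680 + -0.5250i, |z|^2 = 0.7219
Iter 5: z = -0.0754 + -1.7215i, |z|^2 = 2.9692
Iter 6: z = -3.2039 + -0.7604i, |z|^2 = 10.8429
Escaped at iteration 6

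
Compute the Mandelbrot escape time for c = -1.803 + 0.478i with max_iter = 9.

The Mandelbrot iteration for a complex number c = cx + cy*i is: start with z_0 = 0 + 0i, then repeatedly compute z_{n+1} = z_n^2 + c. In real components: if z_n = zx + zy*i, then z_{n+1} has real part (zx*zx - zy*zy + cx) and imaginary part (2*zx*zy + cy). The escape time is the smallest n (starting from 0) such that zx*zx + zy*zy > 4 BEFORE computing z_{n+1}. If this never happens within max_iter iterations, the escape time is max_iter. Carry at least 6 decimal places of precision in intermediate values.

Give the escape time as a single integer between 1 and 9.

z_0 = 0 + 0i, c = -1.8030 + 0.4780i
Iter 1: z = -1.8030 + 0.4780i, |z|^2 = 3.4793
Iter 2: z = 1.2193 + -1.2457i, |z|^2 = 3.0384
Iter 3: z = -1.8679 + -2.5597i, |z|^2 = 10.0415
Escaped at iteration 3

Answer: 3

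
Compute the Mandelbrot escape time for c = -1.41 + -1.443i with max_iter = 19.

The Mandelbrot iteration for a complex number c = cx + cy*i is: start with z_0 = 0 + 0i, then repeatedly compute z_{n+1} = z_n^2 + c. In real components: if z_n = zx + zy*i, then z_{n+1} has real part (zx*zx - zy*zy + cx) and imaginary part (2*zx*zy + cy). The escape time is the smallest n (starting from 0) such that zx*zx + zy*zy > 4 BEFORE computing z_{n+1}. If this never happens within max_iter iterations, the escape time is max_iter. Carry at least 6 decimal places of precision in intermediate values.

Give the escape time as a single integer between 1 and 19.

z_0 = 0 + 0i, c = -1.4100 + -1.4430i
Iter 1: z = -1.4100 + -1.4430i, |z|^2 = 4.0703
Escaped at iteration 1

Answer: 1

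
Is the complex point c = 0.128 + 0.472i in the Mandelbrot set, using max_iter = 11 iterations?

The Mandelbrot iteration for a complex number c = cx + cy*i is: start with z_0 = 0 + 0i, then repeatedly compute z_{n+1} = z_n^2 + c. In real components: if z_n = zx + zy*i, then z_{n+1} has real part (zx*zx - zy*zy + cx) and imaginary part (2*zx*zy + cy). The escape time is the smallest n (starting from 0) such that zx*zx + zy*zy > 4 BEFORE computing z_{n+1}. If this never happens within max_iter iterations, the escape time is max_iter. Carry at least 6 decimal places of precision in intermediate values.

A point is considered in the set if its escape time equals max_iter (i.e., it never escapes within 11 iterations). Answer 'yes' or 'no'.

Answer: yes

Derivation:
z_0 = 0 + 0i, c = 0.1280 + 0.4720i
Iter 1: z = 0.1280 + 0.4720i, |z|^2 = 0.2392
Iter 2: z = -0.0784 + 0.5928i, |z|^2 = 0.3576
Iter 3: z = -0.2173 + 0.3790i, |z|^2 = 0.1909
Iter 4: z = 0.0315 + 0.3073i, |z|^2 = 0.0954
Iter 5: z = 0.0346 + 0.4914i, |z|^2 = 0.2427
Iter 6: z = -0.1123 + 0.5060i, |z|^2 = 0.2686
Iter 7: z = -0.1154 + 0.3584i, |z|^2 = 0.1418
Iter 8: z = 0.0129 + 0.3893i, |z|^2 = 0.1517
Iter 9: z = -0.0234 + 0.4820i, |z|^2 = 0.2329
Iter 10: z = -0.1038 + 0.4495i, |z|^2 = 0.2128
Did not escape in 11 iterations → in set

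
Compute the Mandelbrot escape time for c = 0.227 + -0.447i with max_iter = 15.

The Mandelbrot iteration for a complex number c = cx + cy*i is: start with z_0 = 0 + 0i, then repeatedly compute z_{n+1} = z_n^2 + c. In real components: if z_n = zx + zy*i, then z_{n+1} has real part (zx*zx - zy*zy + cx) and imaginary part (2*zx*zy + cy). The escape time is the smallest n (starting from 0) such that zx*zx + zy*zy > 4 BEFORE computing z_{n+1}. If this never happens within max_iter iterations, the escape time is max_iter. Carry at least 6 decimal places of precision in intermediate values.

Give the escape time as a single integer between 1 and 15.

Answer: 15

Derivation:
z_0 = 0 + 0i, c = 0.2270 + -0.4470i
Iter 1: z = 0.2270 + -0.4470i, |z|^2 = 0.2513
Iter 2: z = 0.0787 + -0.6499i, |z|^2 = 0.4286
Iter 3: z = -0.1892 + -0.5493i, |z|^2 = 0.3376
Iter 4: z = -0.0390 + -0.2391i, |z|^2 = 0.0587
Iter 5: z = 0.1713 + -0.4284i, |z|^2 = 0.2129
Iter 6: z = 0.0729 + -0.5938i, |z|^2 = 0.3579
Iter 7: z = -0.1203 + -0.5335i, |z|^2 = 0.2991
Iter 8: z = -0.0432 + -0.3186i, |z|^2 = 0.1034
Iter 9: z = 0.1273 + -0.4195i, |z|^2 = 0.1922
Iter 10: z = 0.0672 + -0.5538i, |z|^2 = 0.3112
Iter 11: z = -0.0752 + -0.5215i, |z|^2 = 0.2776
Iter 12: z = -0.0393 + -0.3686i, |z|^2 = 0.1374
Iter 13: z = 0.0927 + -0.4180i, |z|^2 = 0.1833
Iter 14: z = 0.0608 + -0.5245i, |z|^2 = 0.2788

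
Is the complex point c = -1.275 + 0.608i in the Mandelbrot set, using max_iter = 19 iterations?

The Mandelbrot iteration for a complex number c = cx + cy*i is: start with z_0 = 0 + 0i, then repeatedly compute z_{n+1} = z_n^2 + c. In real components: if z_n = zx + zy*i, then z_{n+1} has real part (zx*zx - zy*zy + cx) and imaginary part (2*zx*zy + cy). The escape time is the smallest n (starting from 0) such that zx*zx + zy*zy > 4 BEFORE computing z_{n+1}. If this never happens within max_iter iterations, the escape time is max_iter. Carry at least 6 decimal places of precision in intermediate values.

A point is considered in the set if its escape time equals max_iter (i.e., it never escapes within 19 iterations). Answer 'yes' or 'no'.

Answer: no

Derivation:
z_0 = 0 + 0i, c = -1.2750 + 0.6080i
Iter 1: z = -1.2750 + 0.6080i, |z|^2 = 1.9953
Iter 2: z = -0.0190 + -0.9424i, |z|^2 = 0.8885
Iter 3: z = -2.1628 + 0.6439i, |z|^2 = 5.0921
Escaped at iteration 3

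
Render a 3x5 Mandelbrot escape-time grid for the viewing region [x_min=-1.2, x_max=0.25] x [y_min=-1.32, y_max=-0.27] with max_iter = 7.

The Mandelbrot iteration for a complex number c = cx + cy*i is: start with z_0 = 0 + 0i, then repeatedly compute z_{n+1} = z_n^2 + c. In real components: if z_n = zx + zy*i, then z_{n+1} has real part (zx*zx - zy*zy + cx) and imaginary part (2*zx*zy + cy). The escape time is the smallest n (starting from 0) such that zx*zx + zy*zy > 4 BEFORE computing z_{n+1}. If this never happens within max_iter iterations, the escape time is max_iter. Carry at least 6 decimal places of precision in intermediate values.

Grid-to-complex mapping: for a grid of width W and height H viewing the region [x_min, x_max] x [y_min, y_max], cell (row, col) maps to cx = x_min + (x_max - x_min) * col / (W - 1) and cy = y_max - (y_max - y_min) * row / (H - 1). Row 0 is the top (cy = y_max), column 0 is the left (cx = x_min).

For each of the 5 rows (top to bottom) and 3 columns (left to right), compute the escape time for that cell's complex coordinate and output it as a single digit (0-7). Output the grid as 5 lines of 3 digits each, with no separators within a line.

(row=0, col=0): c = -1.2000 + -0.2700i → escape time 7
(row=0, col=1): c = -0.4750 + -0.2700i → escape time 7
(row=0, col=2): c = 0.2500 + -0.2700i → escape time 7
(row=1, col=0): c = -1.2000 + -0.5325i → escape time 4
(row=1, col=1): c = -0.4750 + -0.5325i → escape time 7
(row=1, col=2): c = 0.2500 + -0.5325i → escape time 7
(row=2, col=0): c = -1.2000 + -0.7950i → escape time 3
(row=2, col=1): c = -0.4750 + -0.7950i → escape time 6
(row=2, col=2): c = 0.2500 + -0.7950i → escape time 5
(row=3, col=0): c = -1.2000 + -1.0575i → escape time 3
(row=3, col=1): c = -0.4750 + -1.0575i → escape time 4
(row=3, col=2): c = 0.2500 + -1.0575i → escape time 3
(row=4, col=0): c = -1.2000 + -1.3200i → escape time 2
(row=4, col=1): c = -0.4750 + -1.3200i → escape time 3
(row=4, col=2): c = 0.2500 + -1.3200i → escape time 2

Answer: 777
477
365
343
232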